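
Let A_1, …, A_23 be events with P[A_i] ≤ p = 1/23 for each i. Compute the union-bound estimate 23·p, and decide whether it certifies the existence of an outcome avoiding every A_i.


Union bound: P[∪_{i=1}^{23} A_i] ≤ Σ_i P[A_i] ≤ 23·p = 23·(1/23) = 1.
Numerically: 1 ≈ 1.0000000.
Is 1 < 1? NO.
Since the bound 1 is ≥ 1, the union bound is uninformative here; it does NOT by itself certify existence.

23·p = 1 ≈ 1.0000000; existence NOT certified by the union bound.


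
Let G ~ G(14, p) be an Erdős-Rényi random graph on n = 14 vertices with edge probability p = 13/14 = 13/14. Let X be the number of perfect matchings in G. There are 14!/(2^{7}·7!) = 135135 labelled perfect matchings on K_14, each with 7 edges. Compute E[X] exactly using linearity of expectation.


K_14 has 14!/(2^{7}·7!) = 135135 labelled perfect matchings.
For each such perfect matching H, let X_H = 1 if all 7 edges of H are present in G. Then P[X_H = 1] = p^{7} = (13/14)^{7} = 62748517/105413504.
By linearity of expectation: E[X] = Σ_H E[X_H] = 135135 · p^{7} = 135135 · 62748517/105413504 = 1211360120685/15059072.
Numerically: E[X] ≈ 8.04e+04.

E[X] = 135135 · (13/14)^{7} = 1211360120685/15059072 ≈ 8.04e+04.


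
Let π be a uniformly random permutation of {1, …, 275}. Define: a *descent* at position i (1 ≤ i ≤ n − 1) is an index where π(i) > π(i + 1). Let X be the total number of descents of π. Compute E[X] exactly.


Write X = Σ X_I over i = 1, …, 274, with X_I the indicator of one descent.
There are 274 indicators.
For each fixed i, the pair (π(i), π(i+1)) is a uniformly random ordered pair of distinct values from {1, …, 275}; by symmetry P[π(i) > π(i+1)] = 1/2.
By linearity: E[X] = 274 · (1/2) = (275 − 1) · (1/2) = 137 ≈ 137.0000.

E[X] = 137 = 137.0000.


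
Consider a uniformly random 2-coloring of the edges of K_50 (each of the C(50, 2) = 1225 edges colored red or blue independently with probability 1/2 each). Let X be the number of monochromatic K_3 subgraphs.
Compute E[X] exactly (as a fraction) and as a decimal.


Let X = Σ_S X_S over the C(50, 3) = 19600 subsets S of size 3, where X_S = 1 if the K_3 on S is monochromatic.
For a fixed S, the K_3 on S has C(3, 2) = 3 edges. P[all 3 edges red] = (1/2)^3, and likewise for blue, so P[monochromatic] = 2·(1/2)^3 = 2^{1 − 3} = 1/4.
Summing: E[X] = C(50, 3) · 2^{1 − 3} = 19600 · 1/4 = 4900.
Numerically: E[X] ≈ 4900.00000.

E[X] = C(50,3)·2^(1−C(3,2)) = 4900 ≈ 4900.00000.


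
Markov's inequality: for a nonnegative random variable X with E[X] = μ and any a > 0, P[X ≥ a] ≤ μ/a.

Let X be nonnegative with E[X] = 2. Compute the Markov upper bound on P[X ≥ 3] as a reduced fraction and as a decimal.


μ = E[X] = 2, a = 3.
Markov: P[X ≥ 3] ≤ μ/a = (2)/3 = 2/3.
Numerically: ≈ 0.666667.
(Since a = 3 > μ = 2.000000, the bound 2/3 is < 1 and informative.)

P[X ≥ 3] ≤ 2/3 ≈ 0.666667.


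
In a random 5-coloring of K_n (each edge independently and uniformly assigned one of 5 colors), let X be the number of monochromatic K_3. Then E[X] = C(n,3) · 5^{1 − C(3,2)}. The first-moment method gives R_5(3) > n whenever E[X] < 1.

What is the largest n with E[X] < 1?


We need C(n, 3) · 5^{1 − 3} < 1, i.e. C(n, 3) < 5^{3 − 1} = 25.
Check values of n near the boundary:
  n = 3: C(3, 3) = 1; 1 < 25? YES
  n = 4: C(4, 3) = 4; 4 < 25? YES
  n = 5: C(5, 3) = 10; 10 < 25? YES
  n = 6: C(6, 3) = 20; 20 < 25? YES
  n = 7: C(7, 3) = 35; 35 < 25? NO
  n = 8: C(8, 3) = 56; 56 < 25? NO
The largest n with C(n, 3) < 25 is n = 6 (where E[X] = 4/5 ≈ 0.800000). Hence R_5(3) > 6, i.e. R_5(3) ≥ 7.

Largest n = 6; hence R_5(3) > 6.


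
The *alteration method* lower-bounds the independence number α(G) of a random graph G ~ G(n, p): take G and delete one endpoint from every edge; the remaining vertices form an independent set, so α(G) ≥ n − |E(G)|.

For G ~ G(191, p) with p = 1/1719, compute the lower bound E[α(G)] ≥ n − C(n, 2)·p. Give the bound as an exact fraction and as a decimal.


E[|E(G)|] = C(191, 2)·p = 18145 · (1/1719) = 95/9.
E[α(G)] ≥ n − E[|E(G)|] = 191 − 95/9 = 1624/9.
Numerically: ≈ 180.444444.
(This is only a lower bound; the true E[α(G)] may be larger.)

E[α(G)] ≥ 1624/9 ≈ 180.444444.


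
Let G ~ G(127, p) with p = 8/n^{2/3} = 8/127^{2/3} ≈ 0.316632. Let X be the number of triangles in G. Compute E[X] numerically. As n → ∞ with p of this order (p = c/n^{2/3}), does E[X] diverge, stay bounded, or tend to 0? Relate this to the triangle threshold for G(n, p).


Number of potential triangles: C(127, 3) = 333375.
Each occurs with probability p³ ≈ (0.316632)³ ≈ 3.17440635e-02.
By linearity: E[X] = C(127, 3)·p³ ≈ 333375 · 3.17440635e-02 ≈ 10582.677165.
Since α = 2/3 < 1, p = c/n^{2/3} ≫ 1/n is above the triangle threshold p ~ 1/n. Asymptotically E[X] ~ (c³/6)·n^{3(1−α)} = (8³/6)·n^{1} → ∞; triangles are abundant w.h.p.

E[X] ≈ 10582.677165; in regime p = Θ(1/n^{2/3}) E[X] diverges (above the triangle threshold p ~ 1/n).


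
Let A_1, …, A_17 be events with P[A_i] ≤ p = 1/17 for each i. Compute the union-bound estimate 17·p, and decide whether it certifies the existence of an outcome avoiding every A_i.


Union bound: P[∪_{i=1}^{17} A_i] ≤ Σ_i P[A_i] ≤ 17·p = 17·(1/17) = 1.
Numerically: 1 ≈ 1.000000.
Is 1 < 1? NO.
Since the bound 1 is ≥ 1, the union bound is uninformative here; it does NOT by itself certify existence.

17·p = 1 ≈ 1.000000; existence NOT certified by the union bound.


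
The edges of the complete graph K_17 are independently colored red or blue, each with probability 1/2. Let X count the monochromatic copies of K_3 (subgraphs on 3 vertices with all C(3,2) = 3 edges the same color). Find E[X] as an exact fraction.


Let X = Σ_S X_S over the C(17, 3) = 680 subsets S of size 3, where X_S = 1 if the K_3 on S is monochromatic.
For a fixed S, the K_3 on S has C(3, 2) = 3 edges. P[all 3 edges red] = (1/2)^3, and likewise for blue, so P[monochromatic] = 2·(1/2)^3 = 2^{1 − 3} = 1/4.
Summing: E[X] = C(17, 3) · 2^{1 − 3} = 680 · 1/4 = 170.
Numerically: E[X] ≈ 170.000000.

E[X] = C(17,3)·2^(1−C(3,2)) = 170 ≈ 170.000000.


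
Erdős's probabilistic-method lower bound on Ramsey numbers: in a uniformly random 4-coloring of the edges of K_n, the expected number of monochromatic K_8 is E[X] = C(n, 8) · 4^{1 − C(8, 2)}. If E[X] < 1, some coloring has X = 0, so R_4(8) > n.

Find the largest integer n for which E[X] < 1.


We need C(n, 8) · 4^{1 − 28} < 1, i.e. C(n, 8) < 4^{28 − 1} = 18014398509481984.
Check values of n near the boundary:
  n = 403: C(403, 8) = 16090020602228430; 16090020602228430 < 18014398509481984? YES
  n = 404: C(404, 8) = 16415071523485570; 16415071523485570 < 18014398509481984? YES
  n = 405: C(405, 8) = 16745853821188050; 16745853821188050 < 18014398509481984? YES
  n = 406: C(406, 8) = 17082453897995850; 17082453897995850 < 18014398509481984? YES
  n = 407: C(407, 8) = 17424959239309050; 17424959239309050 < 18014398509481984? YES
  n = 408: C(408, 8) = 17773458424095231; 17773458424095231 < 18014398509481984? YES
  n = 409: C(409, 8) = 18128041135797879; 18128041135797879 < 18014398509481984? NO
  n = 410: C(410, 8) = 18488798173326195; 18488798173326195 < 18014398509481984? NO
  n = 411: C(411, 8) = 18855821462126715; 18855821462126715 < 18014398509481984? NO
The largest n with C(n, 8) < 18014398509481984 is n = 408 (where E[X] = 17773458424095231/18014398509481984 ≈ 0.986625). Hence R_4(8) > 408, i.e. R_4(8) ≥ 409.

Largest n = 408; hence R_4(8) > 408.


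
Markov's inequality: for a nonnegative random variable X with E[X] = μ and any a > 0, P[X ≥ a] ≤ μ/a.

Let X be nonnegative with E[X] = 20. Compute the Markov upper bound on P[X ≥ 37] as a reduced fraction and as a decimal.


μ = E[X] = 20, a = 37.
Markov: P[X ≥ 37] ≤ μ/a = (20)/37 = 20/37.
Numerically: ≈ 0.5405.
(Since a = 37 > μ = 20.0000, the bound 20/37 is < 1 and informative.)

P[X ≥ 37] ≤ 20/37 ≈ 0.5405.


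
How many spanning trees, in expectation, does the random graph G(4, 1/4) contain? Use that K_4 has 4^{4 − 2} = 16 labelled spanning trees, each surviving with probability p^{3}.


K_4 has 4^{4 − 2} = 16 labelled spanning trees.
For each such spanning tree H, let X_H = 1 if all 3 edges of H are present in G. Then P[X_H = 1] = p^{3} = (1/4)^{3} = 1/64.
By linearity of expectation: E[X] = Σ_H E[X_H] = 16 · p^{3} = 16 · 1/64 = 1/4.
Numerically: E[X] ≈ 0.25.

E[X] = 16 · (1/4)^{3} = 1/4 ≈ 0.25.


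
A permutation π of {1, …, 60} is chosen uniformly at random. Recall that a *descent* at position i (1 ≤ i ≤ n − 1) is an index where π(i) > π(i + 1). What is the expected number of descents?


Write X = Σ X_I over i = 1, …, 59, with X_I the indicator of one descent.
There are 59 indicators.
For each fixed i, the pair (π(i), π(i+1)) is a uniformly random ordered pair of distinct values from {1, …, 60}; by symmetry P[π(i) > π(i+1)] = 1/2.
By linearity: E[X] = 59 · (1/2) = (60 − 1) · (1/2) = 59/2 ≈ 29.500.

E[X] = 59/2 = 29.500.


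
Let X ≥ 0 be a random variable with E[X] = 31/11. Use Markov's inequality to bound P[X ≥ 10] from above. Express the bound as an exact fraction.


μ = E[X] = 31/11, a = 10.
Markov: P[X ≥ 10] ≤ μ/a = (31/11)/10 = 31/110.
Numerically: ≈ 0.2818.
(Since a = 10 > μ = 2.8182, the bound 31/110 is < 1 and informative.)

P[X ≥ 10] ≤ 31/110 ≈ 0.2818.


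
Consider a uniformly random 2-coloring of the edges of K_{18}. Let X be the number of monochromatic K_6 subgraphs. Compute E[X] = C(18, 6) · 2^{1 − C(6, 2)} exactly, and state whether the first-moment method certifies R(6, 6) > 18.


E[X] = C(18, 6) · 2^{1 − 15} = 18564 · 2^{−14} = 18564/16384.
As a reduced fraction: E[X] = 4641/4096 ≈ 1.1330566.
Is E[X] < 1? NO.
Since E[X] ≥ 1, the first-moment bound is inconclusive at n = 18; it does NOT by itself certify R(6, 6) > 18.

E[X] = 4641/4096 ≈ 1.1330566; E[X] ≥ 1; first-moment method inconclusive here.


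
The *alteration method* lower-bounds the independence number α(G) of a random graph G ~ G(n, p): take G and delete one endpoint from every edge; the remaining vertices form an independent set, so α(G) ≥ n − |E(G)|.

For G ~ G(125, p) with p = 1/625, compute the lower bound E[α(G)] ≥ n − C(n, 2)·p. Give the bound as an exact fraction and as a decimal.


E[|E(G)|] = C(125, 2)·p = 7750 · (1/625) = 62/5.
E[α(G)] ≥ n − E[|E(G)|] = 125 − 62/5 = 563/5.
Numerically: ≈ 112.600000.
(This is only a lower bound; the true E[α(G)] may be larger.)

E[α(G)] ≥ 563/5 ≈ 112.600000.


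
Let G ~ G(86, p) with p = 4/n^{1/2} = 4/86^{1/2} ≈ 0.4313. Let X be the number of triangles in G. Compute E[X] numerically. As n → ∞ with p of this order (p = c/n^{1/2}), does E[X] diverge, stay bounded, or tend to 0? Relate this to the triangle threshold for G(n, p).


Number of potential triangles: C(86, 3) = 102340.
Each occurs with probability p³ ≈ (0.4313)³ ≈ 8.024765e-02.
By linearity: E[X] = C(86, 3)·p³ ≈ 102340 · 8.024765e-02 ≈ 8212.5440.
Since α = 1/2 < 1, p = c/n^{1/2} ≫ 1/n is above the triangle threshold p ~ 1/n. Asymptotically E[X] ~ (c³/6)·n^{3(1−α)} = (4³/6)·n^{1.5} → ∞; triangles are abundant w.h.p.

E[X] ≈ 8212.5440; in regime p = Θ(1/n^{1/2}) E[X] diverges (above the triangle threshold p ~ 1/n).


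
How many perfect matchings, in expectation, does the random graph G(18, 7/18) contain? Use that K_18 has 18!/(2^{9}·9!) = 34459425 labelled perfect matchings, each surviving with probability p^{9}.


K_18 has 18!/(2^{9}·9!) = 34459425 labelled perfect matchings.
For each such perfect matching H, let X_H = 1 if all 9 edges of H are present in G. Then P[X_H = 1] = p^{9} = (7/18)^{9} = 40353607/198359290368.
By linearity of expectation: E[X] = Σ_H E[X_H] = 34459425 · p^{9} = 34459425 · 40353607/198359290368 = 17167433257975/2448880128.
Numerically: E[X] ≈ 7.01e+03.

E[X] = 34459425 · (7/18)^{9} = 17167433257975/2448880128 ≈ 7.01e+03.


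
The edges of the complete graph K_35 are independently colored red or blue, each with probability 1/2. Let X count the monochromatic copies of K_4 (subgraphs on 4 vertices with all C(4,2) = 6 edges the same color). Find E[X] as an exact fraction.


Let X = Σ_S X_S over the C(35, 4) = 52360 subsets S of size 4, where X_S = 1 if the K_4 on S is monochromatic.
For a fixed S, the K_4 on S has C(4, 2) = 6 edges. P[all 6 edges red] = (1/2)^6, and likewise for blue, so P[monochromatic] = 2·(1/2)^6 = 2^{1 − 6} = 1/32.
Summing: E[X] = C(35, 4) · 2^{1 − 6} = 52360 · 1/32 = 6545/4.
Numerically: E[X] ≈ 1636.250000.

E[X] = C(35,4)·2^(1−C(4,2)) = 6545/4 ≈ 1636.250000.


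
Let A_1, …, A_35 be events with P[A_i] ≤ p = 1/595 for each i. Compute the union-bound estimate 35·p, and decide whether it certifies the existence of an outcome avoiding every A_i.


Union bound: P[∪_{i=1}^{35} A_i] ≤ Σ_i P[A_i] ≤ 35·p = 35·(1/595) = 1/17.
Numerically: 1/17 ≈ 0.0588235.
Is 1/17 < 1? YES.
Since P[∪ A_i] ≤ 1/17 < 1, the complement has P[∩ A_i^c] ≥ 1 − 1/17 = 16/17 > 0, so some outcome avoids every A_i.

35·p = 1/17 ≈ 0.0588235; existence CERTIFIED by the union bound.


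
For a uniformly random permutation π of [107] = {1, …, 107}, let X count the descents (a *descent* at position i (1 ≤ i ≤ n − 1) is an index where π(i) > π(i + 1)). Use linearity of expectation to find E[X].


Write X = Σ X_I over i = 1, …, 106, with X_I the indicator of one descent.
There are 106 indicators.
For each fixed i, the pair (π(i), π(i+1)) is a uniformly random ordered pair of distinct values from {1, …, 107}; by symmetry P[π(i) > π(i+1)] = 1/2.
By linearity: E[X] = 106 · (1/2) = (107 − 1) · (1/2) = 53 ≈ 53.00000.

E[X] = 53 = 53.00000.


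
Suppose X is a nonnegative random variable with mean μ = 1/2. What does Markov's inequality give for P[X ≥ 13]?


μ = E[X] = 1/2, a = 13.
Markov: P[X ≥ 13] ≤ μ/a = (1/2)/13 = 1/26.
Numerically: ≈ 0.03846.
(Since a = 13 > μ = 0.50000, the bound 1/26 is < 1 and informative.)

P[X ≥ 13] ≤ 1/26 ≈ 0.03846.


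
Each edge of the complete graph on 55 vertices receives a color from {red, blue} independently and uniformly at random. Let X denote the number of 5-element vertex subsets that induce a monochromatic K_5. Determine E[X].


Let X = Σ_S X_S over the C(55, 5) = 3478761 subsets S of size 5, where X_S = 1 if the K_5 on S is monochromatic.
For a fixed S, the K_5 on S has C(5, 2) = 10 edges. P[all 10 edges red] = (1/2)^10, and likewise for blue, so P[monochromatic] = 2·(1/2)^10 = 2^{1 − 10} = 1/512.
By linearity: E[X] = C(55, 5) · 2^{1 − 10} = 3478761 · 1/512 = 3478761/512.
Numerically: E[X] ≈ 6794.455078.

E[X] = C(55,5)·2^(1−C(5,2)) = 3478761/512 ≈ 6794.455078.


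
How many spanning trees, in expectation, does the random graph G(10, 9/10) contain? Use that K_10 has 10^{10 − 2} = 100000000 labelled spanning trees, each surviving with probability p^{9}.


K_10 has 10^{10 − 2} = 100000000 labelled spanning trees.
For each such spanning tree H, let X_H = 1 if all 9 edges of H are present in G. Then P[X_H = 1] = p^{9} = (9/10)^{9} = 387420489/1000000000.
Summing the indicators: E[X] = Σ_H E[X_H] = 100000000 · p^{9} = 100000000 · 387420489/1000000000 = 387420489/10.
Numerically: E[X] ≈ 3.87e+07.

E[X] = 100000000 · (9/10)^{9} = 387420489/10 ≈ 3.87e+07.


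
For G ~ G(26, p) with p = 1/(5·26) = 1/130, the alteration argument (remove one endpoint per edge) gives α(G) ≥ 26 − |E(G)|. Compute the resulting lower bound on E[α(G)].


E[|E(G)|] = C(26, 2)·p = 325 · (1/130) = 5/2.
E[α(G)] ≥ n − E[|E(G)|] = 26 − 5/2 = 47/2.
Numerically: ≈ 23.50000.
(This is only a lower bound; the true E[α(G)] may be larger.)

E[α(G)] ≥ 47/2 ≈ 23.50000.


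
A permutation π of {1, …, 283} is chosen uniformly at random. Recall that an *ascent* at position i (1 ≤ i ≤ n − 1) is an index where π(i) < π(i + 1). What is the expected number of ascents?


Write X = Σ X_I over i = 1, …, 282, with X_I the indicator of one ascent.
There are 282 indicators.
For each fixed i, the pair (π(i), π(i+1)) is a uniformly random ordered pair of distinct values from {1, …, 283}; by symmetry P[π(i) < π(i+1)] = 1/2.
By linearity: E[X] = 282 · (1/2) = (283 − 1) · (1/2) = 141 ≈ 141.0000.

E[X] = 141 = 141.0000.


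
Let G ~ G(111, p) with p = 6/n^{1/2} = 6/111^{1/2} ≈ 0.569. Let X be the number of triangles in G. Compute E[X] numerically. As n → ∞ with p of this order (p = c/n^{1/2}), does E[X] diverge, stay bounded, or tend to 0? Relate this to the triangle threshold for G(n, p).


Number of potential triangles: C(111, 3) = 221815.
Each occurs with probability p³ ≈ (0.569)³ ≈ 1.84701e-01.
By linearity: E[X] = C(111, 3)·p³ ≈ 221815 · 1.84701e-01 ≈ 40969.456.
Since α = 1/2 < 1, p = c/n^{1/2} ≫ 1/n is above the triangle threshold p ~ 1/n. Asymptotically E[X] ~ (c³/6)·n^{3(1−α)} = (6³/6)·n^{1.5} → ∞; triangles are abundant w.h.p.

E[X] ≈ 40969.456; in regime p = Θ(1/n^{1/2}) E[X] diverges (above the triangle threshold p ~ 1/n).


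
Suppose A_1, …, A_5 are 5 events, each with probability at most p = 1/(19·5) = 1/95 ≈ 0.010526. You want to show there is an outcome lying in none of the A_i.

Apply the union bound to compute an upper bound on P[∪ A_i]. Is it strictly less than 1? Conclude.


Union bound: P[∪_{i=1}^{5} A_i] ≤ Σ_i P[A_i] ≤ 5·p = 5·(1/95) = 1/19.
Numerically: 1/19 ≈ 0.052632.
Is 1/19 < 1? YES.
Since P[∪ A_i] ≤ 1/19 < 1, the complement has P[∩ A_i^c] ≥ 1 − 1/19 = 18/19 > 0, so some outcome avoids every A_i.

5·p = 1/19 ≈ 0.052632; existence CERTIFIED by the union bound.


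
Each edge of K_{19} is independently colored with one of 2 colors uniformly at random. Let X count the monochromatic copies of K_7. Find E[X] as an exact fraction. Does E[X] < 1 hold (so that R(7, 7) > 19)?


E[X] = C(19, 7) · 2^{1 − 21} = 50388 · 2^{−20} = 50388/1048576.
As a reduced fraction: E[X] = 12597/262144 ≈ 0.048.
Is E[X] < 1? YES.
Since E[X] < 1, there exists a 2-coloring of K_{19} with no monochromatic K_7; hence R(7, 7) > 19.

E[X] = 12597/262144 ≈ 0.048; E[X] < 1, so R(7, 7) > 19.


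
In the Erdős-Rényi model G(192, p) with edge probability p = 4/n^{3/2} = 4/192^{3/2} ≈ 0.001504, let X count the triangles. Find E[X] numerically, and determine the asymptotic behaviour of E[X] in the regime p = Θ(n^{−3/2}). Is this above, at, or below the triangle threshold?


Number of potential triangles: C(192, 3) = 1161280.
Each occurs with probability p³ ≈ (0.001504)³ ≈ 3.398791e-09.
By linearity: E[X] = C(192, 3)·p³ ≈ 1161280 · 3.398791e-09 ≈ 0.0039.
Since α = 3/2 > 1, p = c/n^{3/2} = o(1/n) is below the triangle threshold p ~ 1/n. Asymptotically E[X] ~ (c³/6)·n^{3(1−α)} = (4³/6)·n^{-1.5} → 0, so by Markov's inequality G has no triangles w.h.p.

E[X] ≈ 0.0039; in regime p = Θ(1/n^{3/2}) E[X] tends to 0 (below the triangle threshold p ~ 1/n).


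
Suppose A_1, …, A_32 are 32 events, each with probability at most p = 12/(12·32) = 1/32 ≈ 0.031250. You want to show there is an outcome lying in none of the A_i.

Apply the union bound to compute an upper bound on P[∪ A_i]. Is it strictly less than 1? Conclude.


Union bound: P[∪_{i=1}^{32} A_i] ≤ Σ_i P[A_i] ≤ 32·p = 32·(1/32) = 1.
Numerically: 1 ≈ 1.000000.
Is 1 < 1? NO.
Since the bound 1 is ≥ 1, the union bound is uninformative here; it does NOT by itself certify existence.

32·p = 1 ≈ 1.000000; existence NOT certified by the union bound.


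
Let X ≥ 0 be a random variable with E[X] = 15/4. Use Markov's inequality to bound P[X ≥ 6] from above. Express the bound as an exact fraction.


μ = E[X] = 15/4, a = 6.
Markov: P[X ≥ 6] ≤ μ/a = (15/4)/6 = 5/8.
Numerically: ≈ 0.625.
(Since a = 6 > μ = 3.750, the bound 5/8 is < 1 and informative.)

P[X ≥ 6] ≤ 5/8 ≈ 0.625.


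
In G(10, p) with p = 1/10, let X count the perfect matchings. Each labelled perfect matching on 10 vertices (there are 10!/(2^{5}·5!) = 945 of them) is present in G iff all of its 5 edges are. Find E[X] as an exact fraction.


K_10 has 10!/(2^{5}·5!) = 945 labelled perfect matchings.
For each such perfect matching H, let X_H = 1 if all 5 edges of H are present in G. Then P[X_H = 1] = p^{5} = (1/10)^{5} = 1/100000.
By linearity of expectation: E[X] = Σ_H E[X_H] = 945 · p^{5} = 945 · 1/100000 = 189/20000.
Numerically: E[X] ≈ 0.00945.

E[X] = 945 · (1/10)^{5} = 189/20000 ≈ 0.00945.


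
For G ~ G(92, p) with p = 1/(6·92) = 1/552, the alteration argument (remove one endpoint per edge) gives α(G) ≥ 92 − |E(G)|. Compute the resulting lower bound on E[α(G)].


E[|E(G)|] = C(92, 2)·p = 4186 · (1/552) = 91/12.
E[α(G)] ≥ n − E[|E(G)|] = 92 − 91/12 = 1013/12.
Numerically: ≈ 84.417.
(This is only a lower bound; the true E[α(G)] may be larger.)

E[α(G)] ≥ 1013/12 ≈ 84.417.


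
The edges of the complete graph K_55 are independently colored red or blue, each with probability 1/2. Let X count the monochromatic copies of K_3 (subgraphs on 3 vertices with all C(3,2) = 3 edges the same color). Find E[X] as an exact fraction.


Let X = Σ_S X_S over the C(55, 3) = 26235 subsets S of size 3, where X_S = 1 if the K_3 on S is monochromatic.
For a fixed S, the K_3 on S has C(3, 2) = 3 edges. P[all 3 edges red] = (1/2)^3, and likewise for blue, so P[monochromatic] = 2·(1/2)^3 = 2^{1 − 3} = 1/4.
By linearity of expectation: E[X] = C(55, 3) · 2^{1 − 3} = 26235 · 1/4 = 26235/4.
Numerically: E[X] ≈ 6558.75000.

E[X] = C(55,3)·2^(1−C(3,2)) = 26235/4 ≈ 6558.75000.


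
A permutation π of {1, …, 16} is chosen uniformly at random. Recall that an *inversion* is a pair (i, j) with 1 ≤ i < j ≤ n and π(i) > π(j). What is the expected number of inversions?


Write X = Σ X_I over the C(16, 2) = 120 pairs i < j, with X_I the indicator of one inversion.
There are 120 indicators.
For each fixed pair i < j, the values π(i) and π(j) are two distinct elements of {1, …, 16} in uniformly random order; by symmetry P[π(i) > π(j)] = 1/2.
By linearity: E[X] = 120 · (1/2) = C(16, 2) · (1/2) = 120/2 = 60 ≈ 60.00000.

E[X] = 60 = 60.00000.


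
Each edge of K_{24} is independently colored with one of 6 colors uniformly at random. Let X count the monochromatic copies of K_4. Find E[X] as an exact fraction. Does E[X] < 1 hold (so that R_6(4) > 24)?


E[X] = C(24, 4) · 6^{1 − 6} = 10626 · 6^{−5} = 10626/7776.
As a reduced fraction: E[X] = 1771/1296 ≈ 1.36651.
Is E[X] < 1? NO.
Since E[X] ≥ 1, the first-moment bound is inconclusive at n = 24; it does NOT by itself certify R_6(4) > 24.

E[X] = 1771/1296 ≈ 1.36651; E[X] ≥ 1; first-moment method inconclusive here.


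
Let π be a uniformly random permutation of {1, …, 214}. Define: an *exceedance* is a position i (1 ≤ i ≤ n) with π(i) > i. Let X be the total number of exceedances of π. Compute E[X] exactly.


Write X = Σ_{i=1}^{214} X_i, where X_i = 1_{π(i) > i}.
For each fixed i, π(i) is uniform over {1, …, 214} (marginal of a uniform permutation), so P[π(i) > i] = (n − i)/n. Summing: Σ_{i=1}^{214} (n − i)/n = (0 + 1 + … + 213)/214 = 214(214 − 1)/(2·214) = (214 − 1)/2.
Hence E[X] = Σ_{i=1}^{214} (214 − i)/214 = 213/2 ≈ 106.5000.

E[X] = 213/2 = 106.5000.


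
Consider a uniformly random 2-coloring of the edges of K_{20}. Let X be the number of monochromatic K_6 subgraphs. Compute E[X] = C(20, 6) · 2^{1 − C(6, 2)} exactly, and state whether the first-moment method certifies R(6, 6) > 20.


E[X] = C(20, 6) · 2^{1 − 15} = 38760 · 2^{−14} = 38760/16384.
As a reduced fraction: E[X] = 4845/2048 ≈ 2.3657.
Is E[X] < 1? NO.
Since E[X] ≥ 1, the first-moment bound is inconclusive at n = 20; it does NOT by itself certify R(6, 6) > 20.

E[X] = 4845/2048 ≈ 2.3657; E[X] ≥ 1; first-moment method inconclusive here.


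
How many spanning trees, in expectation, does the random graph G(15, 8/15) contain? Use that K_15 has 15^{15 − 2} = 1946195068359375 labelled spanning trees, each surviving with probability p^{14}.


K_15 has 15^{15 − 2} = 1946195068359375 labelled spanning trees.
For each such spanning tree H, let X_H = 1 if all 14 edges of H are present in G. Then P[X_H = 1] = p^{14} = (8/15)^{14} = 4398046511104/29192926025390625.
By linearity: E[X] = Σ_H E[X_H] = 1946195068359375 · p^{14} = 1946195068359375 · 4398046511104/29192926025390625 = 4398046511104/15.
Numerically: E[X] ≈ 2.932e+11.

E[X] = 1946195068359375 · (8/15)^{14} = 4398046511104/15 ≈ 2.932e+11.


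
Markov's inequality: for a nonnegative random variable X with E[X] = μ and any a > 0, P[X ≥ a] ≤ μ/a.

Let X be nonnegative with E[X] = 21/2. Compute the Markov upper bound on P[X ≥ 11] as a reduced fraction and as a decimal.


μ = E[X] = 21/2, a = 11.
Markov: P[X ≥ 11] ≤ μ/a = (21/2)/11 = 21/22.
Numerically: ≈ 0.954545.
(Since a = 11 > μ = 10.500000, the bound 21/22 is < 1 and informative.)

P[X ≥ 11] ≤ 21/22 ≈ 0.954545.


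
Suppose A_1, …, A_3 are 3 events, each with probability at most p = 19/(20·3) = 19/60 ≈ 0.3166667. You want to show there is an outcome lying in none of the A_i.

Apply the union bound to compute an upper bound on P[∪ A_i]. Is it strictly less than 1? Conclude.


Union bound: P[∪_{i=1}^{3} A_i] ≤ Σ_i P[A_i] ≤ 3·p = 3·(19/60) = 19/20.
Numerically: 19/20 ≈ 0.9500000.
Is 19/20 < 1? YES.
Since P[∪ A_i] ≤ 19/20 < 1, the complement has P[∩ A_i^c] ≥ 1 − 19/20 = 1/20 > 0, so some outcome avoids every A_i.

3·p = 19/20 ≈ 0.9500000; existence CERTIFIED by the union bound.


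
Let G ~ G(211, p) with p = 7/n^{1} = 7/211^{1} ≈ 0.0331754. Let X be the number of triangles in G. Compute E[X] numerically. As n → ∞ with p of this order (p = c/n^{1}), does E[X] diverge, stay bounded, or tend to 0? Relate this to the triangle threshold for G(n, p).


Number of potential triangles: C(211, 3) = 1543465.
Each occurs with probability p³ ≈ (0.0331754)³ ≈ 3.65129359e-05.
By linearity: E[X] = C(211, 3)·p³ ≈ 1543465 · 3.65129359e-05 ≈ 56.356439.
Here α = 1, so p = 7/n is exactly at the triangle threshold p ~ 1/n. Asymptotically E[X] → c³/6 = 7³/6 = 343/6 ≈ 57.166667, a bounded constant. In this regime the triangle count is asymptotically Poisson(c³/6).

E[X] ≈ 56.356439; in regime p = Θ(1/n^{1}) E[X] stays bounded (at the triangle threshold p ~ 1/n).


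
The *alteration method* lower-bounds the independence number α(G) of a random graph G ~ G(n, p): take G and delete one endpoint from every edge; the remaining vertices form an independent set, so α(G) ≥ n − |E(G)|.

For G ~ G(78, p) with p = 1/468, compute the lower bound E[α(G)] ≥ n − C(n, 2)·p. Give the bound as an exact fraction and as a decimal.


E[|E(G)|] = C(78, 2)·p = 3003 · (1/468) = 77/12.
E[α(G)] ≥ n − E[|E(G)|] = 78 − 77/12 = 859/12.
Numerically: ≈ 71.583333.
(This is only a lower bound; the true E[α(G)] may be larger.)

E[α(G)] ≥ 859/12 ≈ 71.583333.


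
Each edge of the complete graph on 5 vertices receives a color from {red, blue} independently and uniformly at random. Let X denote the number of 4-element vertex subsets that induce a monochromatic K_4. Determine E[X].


Let X = Σ_S X_S over the C(5, 4) = 5 subsets S of size 4, where X_S = 1 if the K_4 on S is monochromatic.
For a fixed S, the K_4 on S has C(4, 2) = 6 edges. P[all 6 edges red] = (1/2)^6, and likewise for blue, so P[monochromatic] = 2·(1/2)^6 = 2^{1 − 6} = 1/32.
By linearity of expectation: E[X] = C(5, 4) · 2^{1 − 6} = 5 · 1/32 = 5/32.
Numerically: E[X] ≈ 0.156.

E[X] = C(5,4)·2^(1−C(4,2)) = 5/32 ≈ 0.156.


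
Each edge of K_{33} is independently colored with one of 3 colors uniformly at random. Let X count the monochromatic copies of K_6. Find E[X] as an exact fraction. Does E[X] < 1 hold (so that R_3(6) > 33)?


E[X] = C(33, 6) · 3^{1 − 15} = 1107568 · 3^{−14} = 1107568/4782969.
As a reduced fraction: E[X] = 1107568/4782969 ≈ 0.2315650.
Is E[X] < 1? YES.
Since E[X] < 1, there exists a 3-coloring of K_{33} with no monochromatic K_6; hence R_3(6) > 33.

E[X] = 1107568/4782969 ≈ 0.2315650; E[X] < 1, so R_3(6) > 33.


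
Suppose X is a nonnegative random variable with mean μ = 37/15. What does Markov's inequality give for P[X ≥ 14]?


μ = E[X] = 37/15, a = 14.
Markov: P[X ≥ 14] ≤ μ/a = (37/15)/14 = 37/210.
Numerically: ≈ 0.17619.
(Since a = 14 > μ = 2.46667, the bound 37/210 is < 1 and informative.)

P[X ≥ 14] ≤ 37/210 ≈ 0.17619.


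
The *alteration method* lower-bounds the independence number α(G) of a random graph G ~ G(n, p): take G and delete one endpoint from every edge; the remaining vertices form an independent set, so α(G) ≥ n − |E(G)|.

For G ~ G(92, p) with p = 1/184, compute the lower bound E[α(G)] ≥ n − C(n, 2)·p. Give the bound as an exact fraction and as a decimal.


E[|E(G)|] = C(92, 2)·p = 4186 · (1/184) = 91/4.
E[α(G)] ≥ n − E[|E(G)|] = 92 − 91/4 = 277/4.
Numerically: ≈ 69.250000.
(This is only a lower bound; the true E[α(G)] may be larger.)

E[α(G)] ≥ 277/4 ≈ 69.250000.


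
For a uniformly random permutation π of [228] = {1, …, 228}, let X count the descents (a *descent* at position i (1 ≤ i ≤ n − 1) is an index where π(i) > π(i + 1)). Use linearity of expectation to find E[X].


Write X = Σ X_I over i = 1, …, 227, with X_I the indicator of one descent.
There are 227 indicators.
For each fixed i, the pair (π(i), π(i+1)) is a uniformly random ordered pair of distinct values from {1, …, 228}; by symmetry P[π(i) > π(i+1)] = 1/2.
By linearity: E[X] = 227 · (1/2) = (228 − 1) · (1/2) = 227/2 ≈ 113.5000.

E[X] = 227/2 = 113.5000.


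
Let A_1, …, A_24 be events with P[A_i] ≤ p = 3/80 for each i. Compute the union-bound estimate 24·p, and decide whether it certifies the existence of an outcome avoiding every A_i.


Union bound: P[∪_{i=1}^{24} A_i] ≤ Σ_i P[A_i] ≤ 24·p = 24·(3/80) = 9/10.
Numerically: 9/10 ≈ 0.900000.
Is 9/10 < 1? YES.
Since P[∪ A_i] ≤ 9/10 < 1, the complement has P[∩ A_i^c] ≥ 1 − 9/10 = 1/10 > 0, so some outcome avoids every A_i.

24·p = 9/10 ≈ 0.900000; existence CERTIFIED by the union bound.


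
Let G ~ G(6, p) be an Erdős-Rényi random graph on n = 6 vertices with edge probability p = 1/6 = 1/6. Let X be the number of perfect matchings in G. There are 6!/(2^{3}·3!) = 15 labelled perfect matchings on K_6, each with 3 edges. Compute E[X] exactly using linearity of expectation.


K_6 has 6!/(2^{3}·3!) = 15 labelled perfect matchings.
For each such perfect matching H, let X_H = 1 if all 3 edges of H are present in G. Then P[X_H = 1] = p^{3} = (1/6)^{3} = 1/216.
By linearity: E[X] = Σ_H E[X_H] = 15 · p^{3} = 15 · 1/216 = 5/72.
Numerically: E[X] ≈ 0.0694444.

E[X] = 15 · (1/6)^{3} = 5/72 ≈ 0.0694444.


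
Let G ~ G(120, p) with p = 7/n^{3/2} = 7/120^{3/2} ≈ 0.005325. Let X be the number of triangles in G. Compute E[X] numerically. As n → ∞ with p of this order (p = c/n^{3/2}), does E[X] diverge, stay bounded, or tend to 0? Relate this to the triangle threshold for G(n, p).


Number of potential triangles: C(120, 3) = 280840.
Each occurs with probability p³ ≈ (0.005325)³ ≈ 1.510005e-07.
By linearity: E[X] = C(120, 3)·p³ ≈ 280840 · 1.510005e-07 ≈ 0.0424.
Since α = 3/2 > 1, p = c/n^{3/2} = o(1/n) is below the triangle threshold p ~ 1/n. Asymptotically E[X] ~ (c³/6)·n^{3(1−α)} = (7³/6)·n^{-1.5} → 0, so by Markov's inequality G has no triangles w.h.p.

E[X] ≈ 0.0424; in regime p = Θ(1/n^{3/2}) E[X] tends to 0 (below the triangle threshold p ~ 1/n).


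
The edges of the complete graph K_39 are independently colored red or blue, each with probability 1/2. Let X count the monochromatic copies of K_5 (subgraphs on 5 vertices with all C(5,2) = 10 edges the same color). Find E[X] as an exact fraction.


Let X = Σ_S X_S over the C(39, 5) = 575757 subsets S of size 5, where X_S = 1 if the K_5 on S is monochromatic.
For a fixed S, the K_5 on S has C(5, 2) = 10 edges. P[all 10 edges red] = (1/2)^10, and likewise for blue, so P[monochromatic] = 2·(1/2)^10 = 2^{1 − 10} = 1/512.
Summing: E[X] = C(39, 5) · 2^{1 − 10} = 575757 · 1/512 = 575757/512.
Numerically: E[X] ≈ 1124.525391.

E[X] = C(39,5)·2^(1−C(5,2)) = 575757/512 ≈ 1124.525391.


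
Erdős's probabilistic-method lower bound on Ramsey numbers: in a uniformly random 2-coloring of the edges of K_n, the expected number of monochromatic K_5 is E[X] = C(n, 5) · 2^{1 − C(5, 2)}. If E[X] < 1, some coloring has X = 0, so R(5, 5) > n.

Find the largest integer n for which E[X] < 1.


We need C(n, 5) · 2^{1 − 10} < 1, i.e. C(n, 5) < 2^{10 − 1} = 512.
Check values of n near the boundary:
  n = 10: C(10, 5) = 252; 252 < 512? YES
  n = 11: C(11, 5) = 462; 462 < 512? YES
  n = 12: C(12, 5) = 792; 792 < 512? NO
  n = 13: C(13, 5) = 1287; 1287 < 512? NO
  n = 14: C(14, 5) = 2002; 2002 < 512? NO
The largest n with C(n, 5) < 512 is n = 11 (where E[X] = 231/256 ≈ 0.902344). Hence R(5, 5) > 11, i.e. R(5, 5) ≥ 12.

Largest n = 11; hence R(5, 5) > 11.


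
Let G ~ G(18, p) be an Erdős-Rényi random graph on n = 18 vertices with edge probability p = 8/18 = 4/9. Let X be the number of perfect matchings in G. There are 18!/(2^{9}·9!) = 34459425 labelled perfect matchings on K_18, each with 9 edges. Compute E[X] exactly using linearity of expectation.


K_18 has 18!/(2^{9}·9!) = 34459425 labelled perfect matchings.
For each such perfect matching H, let X_H = 1 if all 9 edges of H are present in G. Then P[X_H = 1] = p^{9} = (4/9)^{9} = 262144/387420489.
By linearity of expectation: E[X] = Σ_H E[X_H] = 34459425 · p^{9} = 34459425 · 262144/387420489 = 111522611200/4782969.
Numerically: E[X] ≈ 23316.6.

E[X] = 34459425 · (4/9)^{9} = 111522611200/4782969 ≈ 23316.6.


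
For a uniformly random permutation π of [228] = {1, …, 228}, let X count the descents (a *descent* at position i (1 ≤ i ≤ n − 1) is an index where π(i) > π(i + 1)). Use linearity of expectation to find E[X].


Write X = Σ X_I over i = 1, …, 227, with X_I the indicator of one descent.
There are 227 indicators.
For each fixed i, the pair (π(i), π(i+1)) is a uniformly random ordered pair of distinct values from {1, …, 228}; by symmetry P[π(i) > π(i+1)] = 1/2.
By linearity: E[X] = 227 · (1/2) = (228 − 1) · (1/2) = 227/2 ≈ 113.500000.

E[X] = 227/2 = 113.500000.


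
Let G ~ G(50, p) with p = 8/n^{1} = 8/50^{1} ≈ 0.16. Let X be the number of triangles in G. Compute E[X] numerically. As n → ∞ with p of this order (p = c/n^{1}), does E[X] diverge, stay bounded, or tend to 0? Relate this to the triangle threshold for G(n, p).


Number of potential triangles: C(50, 3) = 19600.
Each occurs with probability p³ ≈ (0.16)³ ≈ 4.09600000e-03.
By linearity: E[X] = C(50, 3)·p³ ≈ 19600 · 4.09600000e-03 ≈ 80.281600.
Here α = 1, so p = 8/n is exactly at the triangle threshold p ~ 1/n. Asymptotically E[X] → c³/6 = 8³/6 = 256/3 ≈ 85.333333, a bounded constant. In this regime the triangle count is asymptotically Poisson(c³/6).

E[X] ≈ 80.281600; in regime p = Θ(1/n^{1}) E[X] stays bounded (at the triangle threshold p ~ 1/n).


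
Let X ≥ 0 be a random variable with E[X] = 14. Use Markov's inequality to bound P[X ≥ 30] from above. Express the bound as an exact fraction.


μ = E[X] = 14, a = 30.
Markov: P[X ≥ 30] ≤ μ/a = (14)/30 = 7/15.
Numerically: ≈ 0.467.
(Since a = 30 > μ = 14.000, the bound 7/15 is < 1 and informative.)

P[X ≥ 30] ≤ 7/15 ≈ 0.467.


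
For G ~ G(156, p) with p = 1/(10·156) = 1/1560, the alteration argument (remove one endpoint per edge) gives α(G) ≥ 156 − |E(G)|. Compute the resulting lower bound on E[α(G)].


E[|E(G)|] = C(156, 2)·p = 12090 · (1/1560) = 31/4.
E[α(G)] ≥ n − E[|E(G)|] = 156 − 31/4 = 593/4.
Numerically: ≈ 148.25000.
(This is only a lower bound; the true E[α(G)] may be larger.)

E[α(G)] ≥ 593/4 ≈ 148.25000.


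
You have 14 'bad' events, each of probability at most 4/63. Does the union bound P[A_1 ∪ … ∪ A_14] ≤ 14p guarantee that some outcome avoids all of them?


Union bound: P[∪_{i=1}^{14} A_i] ≤ Σ_i P[A_i] ≤ 14·p = 14·(4/63) = 8/9.
Numerically: 8/9 ≈ 0.888889.
Is 8/9 < 1? YES.
Since P[∪ A_i] ≤ 8/9 < 1, the complement has P[∩ A_i^c] ≥ 1 − 8/9 = 1/9 > 0, so some outcome avoids every A_i.

14·p = 8/9 ≈ 0.888889; existence CERTIFIED by the union bound.


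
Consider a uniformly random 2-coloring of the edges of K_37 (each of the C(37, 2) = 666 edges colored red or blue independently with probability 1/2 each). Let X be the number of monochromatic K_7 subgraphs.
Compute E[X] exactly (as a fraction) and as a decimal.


Let X = Σ_S X_S over the C(37, 7) = 10295472 subsets S of size 7, where X_S = 1 if the K_7 on S is monochromatic.
For a fixed S, the K_7 on S has C(7, 2) = 21 edges. P[all 21 edges red] = (1/2)^21, and likewise for blue, so P[monochromatic] = 2·(1/2)^21 = 2^{1 − 21} = 1/1048576.
By linearity of expectation: E[X] = C(37, 7) · 2^{1 − 21} = 10295472 · 1/1048576 = 643467/65536.
Numerically: E[X] ≈ 9.8185.

E[X] = C(37,7)·2^(1−C(7,2)) = 643467/65536 ≈ 9.8185.


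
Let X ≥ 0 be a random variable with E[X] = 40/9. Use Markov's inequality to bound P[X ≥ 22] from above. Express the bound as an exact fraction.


μ = E[X] = 40/9, a = 22.
Markov: P[X ≥ 22] ≤ μ/a = (40/9)/22 = 20/99.
Numerically: ≈ 0.202.
(Since a = 22 > μ = 4.444, the bound 20/99 is < 1 and informative.)

P[X ≥ 22] ≤ 20/99 ≈ 0.202.


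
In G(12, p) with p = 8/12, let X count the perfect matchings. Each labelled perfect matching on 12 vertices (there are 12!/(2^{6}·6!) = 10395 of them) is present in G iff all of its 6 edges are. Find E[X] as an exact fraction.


K_12 has 12!/(2^{6}·6!) = 10395 labelled perfect matchings.
For each such perfect matching H, let X_H = 1 if all 6 edges of H are present in G. Then P[X_H = 1] = p^{6} = (2/3)^{6} = 64/729.
By linearity of expectation: E[X] = Σ_H E[X_H] = 10395 · p^{6} = 10395 · 64/729 = 24640/27.
Numerically: E[X] ≈ 912.6.

E[X] = 10395 · (2/3)^{6} = 24640/27 ≈ 912.6.


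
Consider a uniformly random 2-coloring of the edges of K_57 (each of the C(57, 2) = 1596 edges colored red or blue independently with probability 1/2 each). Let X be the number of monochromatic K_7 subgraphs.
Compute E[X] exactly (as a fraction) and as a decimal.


Let X = Σ_S X_S over the C(57, 7) = 264385836 subsets S of size 7, where X_S = 1 if the K_7 on S is monochromatic.
For a fixed S, the K_7 on S has C(7, 2) = 21 edges. P[all 21 edges red] = (1/2)^21, and likewise for blue, so P[monochromatic] = 2·(1/2)^21 = 2^{1 − 21} = 1/1048576.
By linearity: E[X] = C(57, 7) · 2^{1 − 21} = 264385836 · 1/1048576 = 66096459/262144.
Numerically: E[X] ≈ 252.138.

E[X] = C(57,7)·2^(1−C(7,2)) = 66096459/262144 ≈ 252.138.


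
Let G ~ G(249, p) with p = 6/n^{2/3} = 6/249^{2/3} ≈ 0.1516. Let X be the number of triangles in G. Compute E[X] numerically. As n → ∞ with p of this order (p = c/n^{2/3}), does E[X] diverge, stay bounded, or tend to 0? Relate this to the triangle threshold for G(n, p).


Number of potential triangles: C(249, 3) = 2542124.
Each occurs with probability p³ ≈ (0.1516)³ ≈ 3.483815e-03.
By linearity: E[X] = C(249, 3)·p³ ≈ 2542124 · 3.483815e-03 ≈ 8856.2892.
Since α = 2/3 < 1, p = c/n^{2/3} ≫ 1/n is above the triangle threshold p ~ 1/n. Asymptotically E[X] ~ (c³/6)·n^{3(1−α)} = (6³/6)·n^{1} → ∞; triangles are abundant w.h.p.

E[X] ≈ 8856.2892; in regime p = Θ(1/n^{2/3}) E[X] diverges (above the triangle threshold p ~ 1/n).


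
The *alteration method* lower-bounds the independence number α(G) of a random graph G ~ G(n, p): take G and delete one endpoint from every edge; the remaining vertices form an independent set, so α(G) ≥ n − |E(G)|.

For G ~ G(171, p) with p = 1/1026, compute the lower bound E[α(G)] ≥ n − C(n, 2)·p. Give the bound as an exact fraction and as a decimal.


E[|E(G)|] = C(171, 2)·p = 14535 · (1/1026) = 85/6.
E[α(G)] ≥ n − E[|E(G)|] = 171 − 85/6 = 941/6.
Numerically: ≈ 156.833.
(This is only a lower bound; the true E[α(G)] may be larger.)

E[α(G)] ≥ 941/6 ≈ 156.833.
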